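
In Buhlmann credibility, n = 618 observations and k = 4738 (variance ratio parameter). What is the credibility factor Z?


Z = n / (n + k)
= 618 / (618 + 4738)
= 618 / 5356
= 0.1154


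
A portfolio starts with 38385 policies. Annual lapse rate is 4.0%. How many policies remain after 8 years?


remaining = initial * (1 - lapse)^years
= 38385 * (1 - 0.04)^8
= 38385 * 0.72139
= 27690.539


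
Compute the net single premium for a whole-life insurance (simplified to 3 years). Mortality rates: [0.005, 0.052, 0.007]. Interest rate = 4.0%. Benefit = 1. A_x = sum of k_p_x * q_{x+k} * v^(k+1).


v = 0.961538
Year 0: k_p_x=1.0, q=0.005, term=0.004808
Year 1: k_p_x=0.995, q=0.052, term=0.047837
Year 2: k_p_x=0.94326, q=0.007, term=0.00587
A_x = 0.0585


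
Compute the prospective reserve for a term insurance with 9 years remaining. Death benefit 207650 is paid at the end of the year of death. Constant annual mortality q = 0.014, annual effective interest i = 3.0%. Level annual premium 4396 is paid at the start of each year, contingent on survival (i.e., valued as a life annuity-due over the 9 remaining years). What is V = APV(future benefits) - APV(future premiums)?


v = 1/(1+i) = 0.970874
APV(future benefits) per unit = sum_{k=0}^{8} k_p_x * q * v^(k+1) = 0.103383
APV(future benefits) = 207650 * 0.103383 = 21467.4097
Life annuity-due factor ä_{x:9} = sum_{k=0}^{8} k_p_x * v^k = 7.60601
APV(future premiums) = 4396 * 7.60601 = 33436.0205
V = 21467.4097 - 33436.0205
= -11968.6108


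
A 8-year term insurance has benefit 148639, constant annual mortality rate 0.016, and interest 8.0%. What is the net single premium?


NSP = benefit * sum_{k=0}^{n-1} k_p_x * q * v^(k+1)
With constant q=0.016, v=0.925926
Sum = 0.087522
NSP = 148639 * 0.087522
= 13009.2411


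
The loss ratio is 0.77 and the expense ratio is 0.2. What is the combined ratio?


Combined ratio = loss ratio + expense ratio
= 0.77 + 0.2
= 0.97


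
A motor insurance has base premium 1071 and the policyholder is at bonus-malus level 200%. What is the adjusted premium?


adjusted = base * BM_level / 100
= 1071 * 200 / 100
= 1071 * 2.0
= 2142.0


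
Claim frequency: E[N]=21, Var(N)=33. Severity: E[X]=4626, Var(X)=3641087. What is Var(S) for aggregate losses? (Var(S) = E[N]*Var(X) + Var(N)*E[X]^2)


Var(S) = E[N]*Var(X) + Var(N)*E[X]^2
= 21*3641087 + 33*4626^2
= 76462827 + 706195908
= 7.8266e+08


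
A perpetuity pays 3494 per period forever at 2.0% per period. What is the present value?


PV = PMT / i
= 3494 / 0.02
= 174700.0


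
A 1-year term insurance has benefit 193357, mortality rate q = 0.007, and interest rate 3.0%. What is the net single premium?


NSP = benefit * q * v
v = 1/(1+i) = 0.970874
NSP = 193357 * 0.007 * 0.970874
= 1314.0767


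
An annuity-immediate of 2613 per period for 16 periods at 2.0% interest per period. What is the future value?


FV = PMT * ((1+i)^n - 1) / i
= 2613 * ((1.02)^16 - 1) / 0.02
= 2613 * (1.372786 - 1) / 0.02
= 48704.4524


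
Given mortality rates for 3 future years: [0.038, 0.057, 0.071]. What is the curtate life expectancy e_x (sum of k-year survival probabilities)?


e_x = sum_{k=1}^{n} k_p_x
k_p_x values:
  1_p_x = 0.962
  2_p_x = 0.907166
  3_p_x = 0.842757
e_x = 2.7119


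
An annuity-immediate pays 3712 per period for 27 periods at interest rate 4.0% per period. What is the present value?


PV = PMT * (1 - (1+i)^(-n)) / i
= 3712 * (1 - (1+0.04)^(-27)) / 0.04
= 3712 * (1 - 0.346817) / 0.04
= 3712 * 16.329586
= 60615.4223


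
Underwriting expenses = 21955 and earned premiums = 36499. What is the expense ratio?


Expense ratio = expenses / premiums
= 21955 / 36499
= 0.6015


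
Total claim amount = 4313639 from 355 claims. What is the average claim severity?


severity = total / number
= 4313639 / 355
= 12151.0958


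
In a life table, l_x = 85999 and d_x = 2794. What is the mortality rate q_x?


q_x = d_x / l_x
= 2794 / 85999
= 0.0325


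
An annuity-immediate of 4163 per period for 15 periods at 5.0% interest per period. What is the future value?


FV = PMT * ((1+i)^n - 1) / i
= 4163 * ((1.05)^15 - 1) / 0.05
= 4163 * (2.078928 - 1) / 0.05
= 89831.5602


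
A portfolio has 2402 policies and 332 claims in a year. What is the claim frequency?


frequency = claims / policies
= 332 / 2402
= 0.1382


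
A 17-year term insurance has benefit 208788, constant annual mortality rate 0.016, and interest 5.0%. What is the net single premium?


NSP = benefit * sum_{k=0}^{n-1} k_p_x * q * v^(k+1)
With constant q=0.016, v=0.952381
Sum = 0.162021
NSP = 208788 * 0.162021
= 33827.9991


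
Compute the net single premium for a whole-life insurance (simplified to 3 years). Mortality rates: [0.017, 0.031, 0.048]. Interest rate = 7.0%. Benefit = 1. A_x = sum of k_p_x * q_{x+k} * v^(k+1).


v = 0.934579
Year 0: k_p_x=1.0, q=0.017, term=0.015888
Year 1: k_p_x=0.983, q=0.031, term=0.026616
Year 2: k_p_x=0.952527, q=0.048, term=0.037322
A_x = 0.0798


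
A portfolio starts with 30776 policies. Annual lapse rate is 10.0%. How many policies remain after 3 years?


remaining = initial * (1 - lapse)^years
= 30776 * (1 - 0.1)^3
= 30776 * 0.729
= 22435.704


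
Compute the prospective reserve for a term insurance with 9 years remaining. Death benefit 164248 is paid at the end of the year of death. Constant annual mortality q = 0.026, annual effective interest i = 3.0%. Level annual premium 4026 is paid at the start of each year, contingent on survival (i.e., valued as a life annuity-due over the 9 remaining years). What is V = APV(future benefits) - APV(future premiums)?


v = 1/(1+i) = 0.970874
APV(future benefits) per unit = sum_{k=0}^{8} k_p_x * q * v^(k+1) = 0.183561
APV(future benefits) = 164248 * 0.183561 = 30149.4993
Life annuity-due factor ä_{x:9} = sum_{k=0}^{8} k_p_x * v^k = 7.271833
APV(future premiums) = 4026 * 7.271833 = 29276.3993
V = 30149.4993 - 29276.3993
= 873.1


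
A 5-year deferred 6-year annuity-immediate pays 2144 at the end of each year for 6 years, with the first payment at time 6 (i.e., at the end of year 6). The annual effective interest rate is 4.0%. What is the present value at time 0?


PV at time 5 of the 6-year annuity-immediate:
a_n = 2144 * (1-(1+0.04)^(-6))/0.04 = 11239.1414
Discount back 5 years to time 0:
PV = 11239.1414 * (1+0.04)^(-5)
= 11239.1414 * 0.821927
= 9237.755


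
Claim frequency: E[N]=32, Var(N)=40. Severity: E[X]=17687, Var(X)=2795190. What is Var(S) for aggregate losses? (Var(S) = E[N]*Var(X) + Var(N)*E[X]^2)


Var(S) = E[N]*Var(X) + Var(N)*E[X]^2
= 32*2795190 + 40*17687^2
= 89446080 + 12513198760
= 1.2603e+10


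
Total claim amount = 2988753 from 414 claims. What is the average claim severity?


severity = total / number
= 2988753 / 414
= 7219.2101


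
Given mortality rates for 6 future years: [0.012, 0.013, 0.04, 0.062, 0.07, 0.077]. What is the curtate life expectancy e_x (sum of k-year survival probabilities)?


e_x = sum_{k=1}^{n} k_p_x
k_p_x values:
  1_p_x = 0.988
  2_p_x = 0.975156
  3_p_x = 0.93615
  4_p_x = 0.878108
  5_p_x = 0.816641
  6_p_x = 0.75376
e_x = 5.3478


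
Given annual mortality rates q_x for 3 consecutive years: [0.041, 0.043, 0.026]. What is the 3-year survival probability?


p_k = 1 - q_k for each year
Survival = product of (1 - q_k)
= 0.959 * 0.957 * 0.974
= 0.8939


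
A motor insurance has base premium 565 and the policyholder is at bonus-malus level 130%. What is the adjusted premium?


adjusted = base * BM_level / 100
= 565 * 130 / 100
= 565 * 1.3
= 734.5


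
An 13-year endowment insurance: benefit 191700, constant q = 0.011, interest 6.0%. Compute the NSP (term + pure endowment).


Term component = 17640.4253
Pure endowment = 13_p_x * v^13 * benefit = 0.866068 * 0.468839 * 191700 = 77839.073
NSP = 95479.4983


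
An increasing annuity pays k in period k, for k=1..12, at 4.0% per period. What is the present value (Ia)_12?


(Ia)_n = sum_{k=1}^{n} k * v^k, v = 1/(1+i)
v = 0.961538
Sum computed term by term:
(Ia)_12 = 56.6328


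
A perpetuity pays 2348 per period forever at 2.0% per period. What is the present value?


PV = PMT / i
= 2348 / 0.02
= 117400.0


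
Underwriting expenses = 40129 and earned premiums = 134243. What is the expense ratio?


Expense ratio = expenses / premiums
= 40129 / 134243
= 0.2989


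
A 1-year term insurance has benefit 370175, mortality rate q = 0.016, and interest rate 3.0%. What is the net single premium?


NSP = benefit * q * v
v = 1/(1+i) = 0.970874
NSP = 370175 * 0.016 * 0.970874
= 5750.2913


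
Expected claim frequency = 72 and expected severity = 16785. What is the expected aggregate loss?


E[S] = E[N] * E[X]
= 72 * 16785
= 1.2085e+06


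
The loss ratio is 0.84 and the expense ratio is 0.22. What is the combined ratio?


Combined ratio = loss ratio + expense ratio
= 0.84 + 0.22
= 1.06


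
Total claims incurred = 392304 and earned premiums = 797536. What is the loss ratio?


Loss ratio = claims / premiums
= 392304 / 797536
= 0.4919


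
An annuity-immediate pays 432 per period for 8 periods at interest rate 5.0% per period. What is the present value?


PV = PMT * (1 - (1+i)^(-n)) / i
= 432 * (1 - (1+0.05)^(-8)) / 0.05
= 432 * (1 - 0.676839) / 0.05
= 432 * 6.463213
= 2792.1079


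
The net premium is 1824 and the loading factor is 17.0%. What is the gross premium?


Gross = net * (1 + loading)
= 1824 * (1 + 0.17)
= 1824 * 1.17
= 2134.08


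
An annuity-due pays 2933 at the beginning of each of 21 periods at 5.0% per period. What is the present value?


PV_due = PMT * (1-(1+i)^(-n))/i * (1+i)
PV_immediate = 37604.4409
PV_due = 37604.4409 * 1.05
= 39484.6629


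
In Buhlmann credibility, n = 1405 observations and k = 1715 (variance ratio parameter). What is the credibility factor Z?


Z = n / (n + k)
= 1405 / (1405 + 1715)
= 1405 / 3120
= 0.4503


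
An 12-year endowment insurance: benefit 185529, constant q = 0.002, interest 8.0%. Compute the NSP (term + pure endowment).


Term component = 2770.7753
Pure endowment = 12_p_x * v^12 * benefit = 0.976262 * 0.397114 * 185529 = 71927.2131
NSP = 74697.9884


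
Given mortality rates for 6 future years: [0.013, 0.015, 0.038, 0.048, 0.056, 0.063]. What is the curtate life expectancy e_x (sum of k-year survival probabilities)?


e_x = sum_{k=1}^{n} k_p_x
k_p_x values:
  1_p_x = 0.987
  2_p_x = 0.972195
  3_p_x = 0.935252
  4_p_x = 0.89036
  5_p_x = 0.840499
  6_p_x = 0.787548
e_x = 5.4129


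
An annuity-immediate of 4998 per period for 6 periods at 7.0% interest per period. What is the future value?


FV = PMT * ((1+i)^n - 1) / i
= 4998 * ((1.07)^6 - 1) / 0.07
= 4998 * (1.50073 - 1) / 0.07
= 35752.1471


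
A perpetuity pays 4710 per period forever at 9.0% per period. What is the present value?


PV = PMT / i
= 4710 / 0.09
= 52333.3333


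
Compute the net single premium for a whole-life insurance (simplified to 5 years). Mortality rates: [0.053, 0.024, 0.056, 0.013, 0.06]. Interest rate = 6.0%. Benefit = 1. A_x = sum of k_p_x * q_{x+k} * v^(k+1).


v = 0.943396
Year 0: k_p_x=1.0, q=0.053, term=0.05
Year 1: k_p_x=0.947, q=0.024, term=0.020228
Year 2: k_p_x=0.924272, q=0.056, term=0.043458
Year 3: k_p_x=0.872513, q=0.013, term=0.008984
Year 4: k_p_x=0.86117, q=0.06, term=0.038611
A_x = 0.1613


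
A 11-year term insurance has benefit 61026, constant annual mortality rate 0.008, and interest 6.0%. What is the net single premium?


NSP = benefit * sum_{k=0}^{n-1} k_p_x * q * v^(k+1)
With constant q=0.008, v=0.943396
Sum = 0.060913
NSP = 61026 * 0.060913
= 3717.268


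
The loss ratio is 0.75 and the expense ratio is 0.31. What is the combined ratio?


Combined ratio = loss ratio + expense ratio
= 0.75 + 0.31
= 1.06


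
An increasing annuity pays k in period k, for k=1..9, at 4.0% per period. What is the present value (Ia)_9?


(Ia)_n = sum_{k=1}^{n} k * v^k, v = 1/(1+i)
v = 0.961538
Sum computed term by term:
(Ia)_9 = 35.2366


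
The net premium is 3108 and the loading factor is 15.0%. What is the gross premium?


Gross = net * (1 + loading)
= 3108 * (1 + 0.15)
= 3108 * 1.15
= 3574.2


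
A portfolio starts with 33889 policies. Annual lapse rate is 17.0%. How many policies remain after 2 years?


remaining = initial * (1 - lapse)^years
= 33889 * (1 - 0.17)^2
= 33889 * 0.6889
= 23346.1321


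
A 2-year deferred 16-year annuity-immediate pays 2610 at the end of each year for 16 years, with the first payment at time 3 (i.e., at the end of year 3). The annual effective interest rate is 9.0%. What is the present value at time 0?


PV at time 2 of the 16-year annuity-immediate:
a_n = 2610 * (1-(1+0.09)^(-16))/0.09 = 21695.7769
Discount back 2 years to time 0:
PV = 21695.7769 * (1+0.09)^(-2)
= 21695.7769 * 0.84168
= 18260.9013


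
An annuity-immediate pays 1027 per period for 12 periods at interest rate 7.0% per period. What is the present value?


PV = PMT * (1 - (1+i)^(-n)) / i
= 1027 * (1 - (1+0.07)^(-12)) / 0.07
= 1027 * (1 - 0.444012) / 0.07
= 1027 * 7.942686
= 8157.1388


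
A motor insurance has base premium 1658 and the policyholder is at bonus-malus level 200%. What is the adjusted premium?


adjusted = base * BM_level / 100
= 1658 * 200 / 100
= 1658 * 2.0
= 3316.0


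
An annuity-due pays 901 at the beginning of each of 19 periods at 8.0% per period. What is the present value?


PV_due = PMT * (1-(1+i)^(-n))/i * (1+i)
PV_immediate = 8652.8429
PV_due = 8652.8429 * 1.08
= 9345.0703


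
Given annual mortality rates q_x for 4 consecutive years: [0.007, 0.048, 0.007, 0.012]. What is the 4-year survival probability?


p_k = 1 - q_k for each year
Survival = product of (1 - q_k)
= 0.993 * 0.952 * 0.993 * 0.988
= 0.9275


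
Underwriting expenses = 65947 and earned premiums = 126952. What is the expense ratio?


Expense ratio = expenses / premiums
= 65947 / 126952
= 0.5195


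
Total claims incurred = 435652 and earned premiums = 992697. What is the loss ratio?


Loss ratio = claims / premiums
= 435652 / 992697
= 0.4389


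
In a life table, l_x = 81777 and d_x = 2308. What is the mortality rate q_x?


q_x = d_x / l_x
= 2308 / 81777
= 0.0282


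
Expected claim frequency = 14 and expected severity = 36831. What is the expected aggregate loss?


E[S] = E[N] * E[X]
= 14 * 36831
= 515634


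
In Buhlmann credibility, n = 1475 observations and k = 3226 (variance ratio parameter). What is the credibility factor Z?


Z = n / (n + k)
= 1475 / (1475 + 3226)
= 1475 / 4701
= 0.3138


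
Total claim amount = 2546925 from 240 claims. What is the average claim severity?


severity = total / number
= 2546925 / 240
= 10612.1875


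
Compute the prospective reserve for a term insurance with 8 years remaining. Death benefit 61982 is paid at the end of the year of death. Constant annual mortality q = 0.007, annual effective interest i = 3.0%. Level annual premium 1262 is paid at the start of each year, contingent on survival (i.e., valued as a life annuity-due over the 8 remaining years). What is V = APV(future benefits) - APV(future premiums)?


v = 1/(1+i) = 0.970874
APV(future benefits) per unit = sum_{k=0}^{7} k_p_x * q * v^(k+1) = 0.048003
APV(future benefits) = 61982 * 0.048003 = 2975.3161
Life annuity-due factor ä_{x:8} = sum_{k=0}^{7} k_p_x * v^k = 7.063285
APV(future premiums) = 1262 * 7.063285 = 8913.8653
V = 2975.3161 - 8913.8653
= -5938.5492


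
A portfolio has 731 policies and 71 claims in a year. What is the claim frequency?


frequency = claims / policies
= 71 / 731
= 0.0971


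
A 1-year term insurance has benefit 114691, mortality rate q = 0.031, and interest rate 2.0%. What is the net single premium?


NSP = benefit * q * v
v = 1/(1+i) = 0.980392
NSP = 114691 * 0.031 * 0.980392
= 3485.7069


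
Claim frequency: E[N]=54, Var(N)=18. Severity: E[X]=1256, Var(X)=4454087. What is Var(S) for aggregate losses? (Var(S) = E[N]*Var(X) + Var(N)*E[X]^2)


Var(S) = E[N]*Var(X) + Var(N)*E[X]^2
= 54*4454087 + 18*1256^2
= 240520698 + 28395648
= 2.6892e+08


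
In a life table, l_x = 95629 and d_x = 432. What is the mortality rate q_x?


q_x = d_x / l_x
= 432 / 95629
= 0.0045


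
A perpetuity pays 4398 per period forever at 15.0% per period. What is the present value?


PV = PMT / i
= 4398 / 0.15
= 29320.0


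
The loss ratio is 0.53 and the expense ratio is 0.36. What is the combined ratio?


Combined ratio = loss ratio + expense ratio
= 0.53 + 0.36
= 0.89


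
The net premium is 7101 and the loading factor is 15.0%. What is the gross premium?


Gross = net * (1 + loading)
= 7101 * (1 + 0.15)
= 7101 * 1.15
= 8166.15


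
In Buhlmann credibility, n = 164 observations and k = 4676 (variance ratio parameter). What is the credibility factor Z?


Z = n / (n + k)
= 164 / (164 + 4676)
= 164 / 4840
= 0.0339


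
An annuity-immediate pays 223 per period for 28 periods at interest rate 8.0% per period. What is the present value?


PV = PMT * (1 - (1+i)^(-n)) / i
= 223 * (1 - (1+0.08)^(-28)) / 0.08
= 223 * (1 - 0.115914) / 0.08
= 223 * 11.051078
= 2464.3905


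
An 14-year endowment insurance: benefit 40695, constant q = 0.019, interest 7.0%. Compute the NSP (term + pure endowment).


Term component = 6111.9813
Pure endowment = 14_p_x * v^14 * benefit = 0.76448 * 0.387817 * 40695 = 12065.1929
NSP = 18177.1742


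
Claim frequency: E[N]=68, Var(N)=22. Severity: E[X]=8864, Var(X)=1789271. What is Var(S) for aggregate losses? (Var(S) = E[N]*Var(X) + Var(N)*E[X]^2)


Var(S) = E[N]*Var(X) + Var(N)*E[X]^2
= 68*1789271 + 22*8864^2
= 121670428 + 1728550912
= 1.8502e+09


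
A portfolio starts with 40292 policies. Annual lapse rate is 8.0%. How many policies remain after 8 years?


remaining = initial * (1 - lapse)^years
= 40292 * (1 - 0.08)^8
= 40292 * 0.513219
= 20678.6148


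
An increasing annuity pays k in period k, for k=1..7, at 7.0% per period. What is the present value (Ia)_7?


(Ia)_n = sum_{k=1}^{n} k * v^k, v = 1/(1+i)
v = 0.934579
Sum computed term by term:
(Ia)_7 = 20.1042


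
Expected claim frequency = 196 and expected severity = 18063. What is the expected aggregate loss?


E[S] = E[N] * E[X]
= 196 * 18063
= 3.5403e+06


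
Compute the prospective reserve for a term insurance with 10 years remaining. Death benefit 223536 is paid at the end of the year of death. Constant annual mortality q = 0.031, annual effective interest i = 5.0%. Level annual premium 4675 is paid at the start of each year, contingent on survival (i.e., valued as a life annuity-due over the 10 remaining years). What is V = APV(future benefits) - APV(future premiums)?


v = 1/(1+i) = 0.952381
APV(future benefits) per unit = sum_{k=0}^{9} k_p_x * q * v^(k+1) = 0.211233
APV(future benefits) = 223536 * 0.211233 = 47218.1572
Life annuity-due factor ä_{x:10} = sum_{k=0}^{9} k_p_x * v^k = 7.154663
APV(future premiums) = 4675 * 7.154663 = 33448.0481
V = 47218.1572 - 33448.0481
= 13770.1091


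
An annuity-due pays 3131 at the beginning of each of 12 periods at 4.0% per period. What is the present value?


PV_due = PMT * (1-(1+i)^(-n))/i * (1+i)
PV_immediate = 29384.6659
PV_due = 29384.6659 * 1.04
= 30560.0526


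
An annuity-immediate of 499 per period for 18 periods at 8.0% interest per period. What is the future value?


FV = PMT * ((1+i)^n - 1) / i
= 499 * ((1.08)^18 - 1) / 0.08
= 499 * (3.996019 - 1) / 0.08
= 18687.6716


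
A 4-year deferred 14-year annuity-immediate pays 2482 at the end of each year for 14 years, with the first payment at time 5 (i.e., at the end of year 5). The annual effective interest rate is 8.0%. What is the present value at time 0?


PV at time 4 of the 14-year annuity-immediate:
a_n = 2482 * (1-(1+0.08)^(-14))/0.08 = 20462.1962
Discount back 4 years to time 0:
PV = 20462.1962 * (1+0.08)^(-4)
= 20462.1962 * 0.73503
= 15040.3251


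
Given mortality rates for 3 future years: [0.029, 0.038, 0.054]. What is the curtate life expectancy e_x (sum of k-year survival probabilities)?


e_x = sum_{k=1}^{n} k_p_x
k_p_x values:
  1_p_x = 0.971
  2_p_x = 0.934102
  3_p_x = 0.88366
e_x = 2.7888


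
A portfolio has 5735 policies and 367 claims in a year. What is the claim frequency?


frequency = claims / policies
= 367 / 5735
= 0.064


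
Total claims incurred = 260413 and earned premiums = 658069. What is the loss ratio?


Loss ratio = claims / premiums
= 260413 / 658069
= 0.3957


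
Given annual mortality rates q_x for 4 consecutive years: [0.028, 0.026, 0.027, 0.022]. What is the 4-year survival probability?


p_k = 1 - q_k for each year
Survival = product of (1 - q_k)
= 0.972 * 0.974 * 0.973 * 0.978
= 0.9009


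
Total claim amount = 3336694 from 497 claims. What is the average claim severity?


severity = total / number
= 3336694 / 497
= 6713.67


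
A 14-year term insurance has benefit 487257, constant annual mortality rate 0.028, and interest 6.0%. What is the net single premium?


NSP = benefit * sum_{k=0}^{n-1} k_p_x * q * v^(k+1)
With constant q=0.028, v=0.943396
Sum = 0.223619
NSP = 487257 * 0.223619
= 108959.865


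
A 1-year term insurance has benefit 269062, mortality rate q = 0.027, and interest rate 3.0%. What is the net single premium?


NSP = benefit * q * v
v = 1/(1+i) = 0.970874
NSP = 269062 * 0.027 * 0.970874
= 7053.0816


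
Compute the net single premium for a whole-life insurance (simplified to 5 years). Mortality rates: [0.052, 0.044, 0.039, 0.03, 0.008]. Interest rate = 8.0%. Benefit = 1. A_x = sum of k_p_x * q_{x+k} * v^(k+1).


v = 0.925926
Year 0: k_p_x=1.0, q=0.052, term=0.048148
Year 1: k_p_x=0.948, q=0.044, term=0.035761
Year 2: k_p_x=0.906288, q=0.039, term=0.028058
Year 3: k_p_x=0.870943, q=0.03, term=0.019205
Year 4: k_p_x=0.844814, q=0.008, term=0.0046
A_x = 0.1358


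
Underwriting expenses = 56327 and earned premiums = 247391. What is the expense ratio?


Expense ratio = expenses / premiums
= 56327 / 247391
= 0.2277


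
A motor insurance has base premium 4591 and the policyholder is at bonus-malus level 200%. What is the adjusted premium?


adjusted = base * BM_level / 100
= 4591 * 200 / 100
= 4591 * 2.0
= 9182.0


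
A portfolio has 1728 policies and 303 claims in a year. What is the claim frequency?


frequency = claims / policies
= 303 / 1728
= 0.1753


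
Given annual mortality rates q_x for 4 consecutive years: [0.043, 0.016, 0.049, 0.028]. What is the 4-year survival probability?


p_k = 1 - q_k for each year
Survival = product of (1 - q_k)
= 0.957 * 0.984 * 0.951 * 0.972
= 0.8705


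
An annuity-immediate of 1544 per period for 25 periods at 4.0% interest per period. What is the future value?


FV = PMT * ((1+i)^n - 1) / i
= 1544 * ((1.04)^25 - 1) / 0.04
= 1544 * (2.665836 - 1) / 0.04
= 64301.2824


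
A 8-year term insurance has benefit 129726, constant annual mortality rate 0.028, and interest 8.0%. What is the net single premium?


NSP = benefit * sum_{k=0}^{n-1} k_p_x * q * v^(k+1)
With constant q=0.028, v=0.925926
Sum = 0.147657
NSP = 129726 * 0.147657
= 19154.9065


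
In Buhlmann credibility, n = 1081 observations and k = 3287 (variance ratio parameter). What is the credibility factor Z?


Z = n / (n + k)
= 1081 / (1081 + 3287)
= 1081 / 4368
= 0.2475


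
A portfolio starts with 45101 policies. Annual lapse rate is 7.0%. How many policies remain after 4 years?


remaining = initial * (1 - lapse)^years
= 45101 * (1 - 0.07)^4
= 45101 * 0.748052
= 33737.8937


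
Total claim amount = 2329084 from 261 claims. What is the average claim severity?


severity = total / number
= 2329084 / 261
= 8923.6935


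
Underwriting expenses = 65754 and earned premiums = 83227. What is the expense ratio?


Expense ratio = expenses / premiums
= 65754 / 83227
= 0.7901


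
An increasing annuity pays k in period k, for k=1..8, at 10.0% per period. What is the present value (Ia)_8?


(Ia)_n = sum_{k=1}^{n} k * v^k, v = 1/(1+i)
v = 0.909091
Sum computed term by term:
(Ia)_8 = 21.3636


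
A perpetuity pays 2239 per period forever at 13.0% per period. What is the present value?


PV = PMT / i
= 2239 / 0.13
= 17223.0769


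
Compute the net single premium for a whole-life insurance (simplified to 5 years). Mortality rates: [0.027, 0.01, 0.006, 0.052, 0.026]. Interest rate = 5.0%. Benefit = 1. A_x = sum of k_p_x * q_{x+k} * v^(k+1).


v = 0.952381
Year 0: k_p_x=1.0, q=0.027, term=0.025714
Year 1: k_p_x=0.973, q=0.01, term=0.008825
Year 2: k_p_x=0.96327, q=0.006, term=0.004993
Year 3: k_p_x=0.95749, q=0.052, term=0.040962
Year 4: k_p_x=0.907701, q=0.026, term=0.018491
A_x = 0.099


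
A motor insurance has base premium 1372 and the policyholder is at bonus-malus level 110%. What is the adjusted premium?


adjusted = base * BM_level / 100
= 1372 * 110 / 100
= 1372 * 1.1
= 1509.2


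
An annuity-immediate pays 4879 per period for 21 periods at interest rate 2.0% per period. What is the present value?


PV = PMT * (1 - (1+i)^(-n)) / i
= 4879 * (1 - (1+0.02)^(-21)) / 0.02
= 4879 * (1 - 0.659776) / 0.02
= 4879 * 17.011209
= 82997.6895


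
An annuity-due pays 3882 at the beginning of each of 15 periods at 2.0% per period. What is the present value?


PV_due = PMT * (1-(1+i)^(-n))/i * (1+i)
PV_immediate = 49880.8409
PV_due = 49880.8409 * 1.02
= 50878.4577


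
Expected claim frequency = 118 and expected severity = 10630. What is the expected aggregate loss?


E[S] = E[N] * E[X]
= 118 * 10630
= 1.2543e+06


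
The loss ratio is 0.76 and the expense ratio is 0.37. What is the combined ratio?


Combined ratio = loss ratio + expense ratio
= 0.76 + 0.37
= 1.13


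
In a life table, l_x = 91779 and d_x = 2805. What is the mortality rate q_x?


q_x = d_x / l_x
= 2805 / 91779
= 0.0306


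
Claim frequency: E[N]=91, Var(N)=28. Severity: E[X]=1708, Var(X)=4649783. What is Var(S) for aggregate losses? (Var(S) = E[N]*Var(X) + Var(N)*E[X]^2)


Var(S) = E[N]*Var(X) + Var(N)*E[X]^2
= 91*4649783 + 28*1708^2
= 423130253 + 81683392
= 5.0481e+08


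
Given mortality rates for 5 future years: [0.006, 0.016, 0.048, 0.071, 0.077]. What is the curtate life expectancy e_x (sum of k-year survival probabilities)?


e_x = sum_{k=1}^{n} k_p_x
k_p_x values:
  1_p_x = 0.994
  2_p_x = 0.978096
  3_p_x = 0.931147
  4_p_x = 0.865036
  5_p_x = 0.798428
e_x = 4.5667


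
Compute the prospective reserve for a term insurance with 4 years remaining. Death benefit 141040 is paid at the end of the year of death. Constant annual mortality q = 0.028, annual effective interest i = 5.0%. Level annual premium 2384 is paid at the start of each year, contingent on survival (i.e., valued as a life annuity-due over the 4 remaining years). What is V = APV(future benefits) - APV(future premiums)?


v = 1/(1+i) = 0.952381
APV(future benefits) per unit = sum_{k=0}^{3} k_p_x * q * v^(k+1) = 0.095359
APV(future benefits) = 141040 * 0.095359 = 13449.3835
Life annuity-due factor ä_{x:4} = sum_{k=0}^{3} k_p_x * v^k = 3.575949
APV(future premiums) = 2384 * 3.575949 = 8525.063
V = 13449.3835 - 8525.063
= 4924.3205


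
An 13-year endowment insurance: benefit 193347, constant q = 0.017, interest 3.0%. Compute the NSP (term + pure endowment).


Term component = 31827.4116
Pure endowment = 13_p_x * v^13 * benefit = 0.800195 * 0.680951 * 193347 = 105353.568
NSP = 137180.9796


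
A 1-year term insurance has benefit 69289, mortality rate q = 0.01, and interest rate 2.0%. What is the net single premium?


NSP = benefit * q * v
v = 1/(1+i) = 0.980392
NSP = 69289 * 0.01 * 0.980392
= 679.3039


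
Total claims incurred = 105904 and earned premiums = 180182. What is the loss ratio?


Loss ratio = claims / premiums
= 105904 / 180182
= 0.5878


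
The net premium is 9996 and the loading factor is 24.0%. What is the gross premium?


Gross = net * (1 + loading)
= 9996 * (1 + 0.24)
= 9996 * 1.24
= 12395.04


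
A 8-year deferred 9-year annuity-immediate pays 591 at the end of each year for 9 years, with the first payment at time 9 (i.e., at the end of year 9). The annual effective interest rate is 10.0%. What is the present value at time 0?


PV at time 8 of the 9-year annuity-immediate:
a_n = 591 * (1-(1+0.1)^(-9))/0.1 = 3403.5831
Discount back 8 years to time 0:
PV = 3403.5831 * (1+0.1)^(-8)
= 3403.5831 * 0.466507
= 1587.7966


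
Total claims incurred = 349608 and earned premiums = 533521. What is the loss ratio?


Loss ratio = claims / premiums
= 349608 / 533521
= 0.6553


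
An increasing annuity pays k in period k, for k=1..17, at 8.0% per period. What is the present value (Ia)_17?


(Ia)_n = sum_{k=1}^{n} k * v^k, v = 1/(1+i)
v = 0.925926
Sum computed term by term:
(Ia)_17 = 65.71


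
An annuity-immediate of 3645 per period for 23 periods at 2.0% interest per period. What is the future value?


FV = PMT * ((1+i)^n - 1) / i
= 3645 * ((1.02)^23 - 1) / 0.02
= 3645 * (1.576899 - 1) / 0.02
= 105139.8909


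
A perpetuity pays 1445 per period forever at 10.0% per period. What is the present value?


PV = PMT / i
= 1445 / 0.1
= 14450.0


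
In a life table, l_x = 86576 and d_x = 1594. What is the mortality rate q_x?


q_x = d_x / l_x
= 1594 / 86576
= 0.0184


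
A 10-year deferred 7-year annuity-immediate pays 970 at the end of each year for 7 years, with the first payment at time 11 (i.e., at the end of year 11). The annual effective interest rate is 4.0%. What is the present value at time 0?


PV at time 10 of the 7-year annuity-immediate:
a_n = 970 * (1-(1+0.04)^(-7))/0.04 = 5821.993
Discount back 10 years to time 0:
PV = 5821.993 * (1+0.04)^(-10)
= 5821.993 * 0.675564
= 3933.1299


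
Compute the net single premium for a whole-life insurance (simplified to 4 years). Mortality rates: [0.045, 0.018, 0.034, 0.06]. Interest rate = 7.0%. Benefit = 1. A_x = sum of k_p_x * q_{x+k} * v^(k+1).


v = 0.934579
Year 0: k_p_x=1.0, q=0.045, term=0.042056
Year 1: k_p_x=0.955, q=0.018, term=0.015014
Year 2: k_p_x=0.93781, q=0.034, term=0.026028
Year 3: k_p_x=0.905924, q=0.06, term=0.041468
A_x = 0.1246


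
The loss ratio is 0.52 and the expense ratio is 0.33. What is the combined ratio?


Combined ratio = loss ratio + expense ratio
= 0.52 + 0.33
= 0.85


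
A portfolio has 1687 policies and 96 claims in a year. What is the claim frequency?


frequency = claims / policies
= 96 / 1687
= 0.0569


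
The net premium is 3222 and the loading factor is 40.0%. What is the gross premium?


Gross = net * (1 + loading)
= 3222 * (1 + 0.4)
= 3222 * 1.4
= 4510.8


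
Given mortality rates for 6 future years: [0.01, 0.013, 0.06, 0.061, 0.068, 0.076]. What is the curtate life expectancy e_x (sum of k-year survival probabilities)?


e_x = sum_{k=1}^{n} k_p_x
k_p_x values:
  1_p_x = 0.99
  2_p_x = 0.97713
  3_p_x = 0.918502
  4_p_x = 0.862474
  5_p_x = 0.803825
  6_p_x = 0.742735
e_x = 5.2947


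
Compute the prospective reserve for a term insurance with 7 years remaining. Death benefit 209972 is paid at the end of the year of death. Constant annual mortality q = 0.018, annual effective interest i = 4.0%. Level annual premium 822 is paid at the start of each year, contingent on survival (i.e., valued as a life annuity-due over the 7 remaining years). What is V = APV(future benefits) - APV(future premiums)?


v = 1/(1+i) = 0.961538
APV(future benefits) per unit = sum_{k=0}^{6} k_p_x * q * v^(k+1) = 0.102666
APV(future benefits) = 209972 * 0.102666 = 21557.0529
Life annuity-due factor ä_{x:7} = sum_{k=0}^{6} k_p_x * v^k = 5.931832
APV(future premiums) = 822 * 5.931832 = 4875.9658
V = 21557.0529 - 4875.9658
= 16681.087


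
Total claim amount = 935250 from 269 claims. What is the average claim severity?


severity = total / number
= 935250 / 269
= 3476.7658


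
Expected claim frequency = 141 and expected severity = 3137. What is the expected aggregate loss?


E[S] = E[N] * E[X]
= 141 * 3137
= 442317


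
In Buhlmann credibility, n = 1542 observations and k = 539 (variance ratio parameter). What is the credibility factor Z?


Z = n / (n + k)
= 1542 / (1542 + 539)
= 1542 / 2081
= 0.741


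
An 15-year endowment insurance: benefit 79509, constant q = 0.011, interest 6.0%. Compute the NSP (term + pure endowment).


Term component = 7964.1093
Pure endowment = 15_p_x * v^15 * benefit = 0.847119 * 0.417265 * 79509 = 28104.2944
NSP = 36068.4037


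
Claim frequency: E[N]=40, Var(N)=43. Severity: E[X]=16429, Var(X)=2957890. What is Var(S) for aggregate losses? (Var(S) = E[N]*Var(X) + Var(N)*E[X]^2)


Var(S) = E[N]*Var(X) + Var(N)*E[X]^2
= 40*2957890 + 43*16429^2
= 118315600 + 11606217763
= 1.1725e+10


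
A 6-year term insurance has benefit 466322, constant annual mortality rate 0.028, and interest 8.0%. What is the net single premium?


NSP = benefit * sum_{k=0}^{n-1} k_p_x * q * v^(k+1)
With constant q=0.028, v=0.925926
Sum = 0.121478
NSP = 466322 * 0.121478
= 56647.9848


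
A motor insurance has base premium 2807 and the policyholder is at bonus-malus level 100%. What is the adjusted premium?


adjusted = base * BM_level / 100
= 2807 * 100 / 100
= 2807 * 1.0
= 2807.0


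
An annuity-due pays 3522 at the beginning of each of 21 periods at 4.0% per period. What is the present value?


PV_due = PMT * (1-(1+i)^(-n))/i * (1+i)
PV_immediate = 49410.7013
PV_due = 49410.7013 * 1.04
= 51387.1294


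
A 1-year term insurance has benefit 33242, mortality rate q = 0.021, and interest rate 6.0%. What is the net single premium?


NSP = benefit * q * v
v = 1/(1+i) = 0.943396
NSP = 33242 * 0.021 * 0.943396
= 658.5679


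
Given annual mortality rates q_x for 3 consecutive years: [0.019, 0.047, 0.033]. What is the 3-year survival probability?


p_k = 1 - q_k for each year
Survival = product of (1 - q_k)
= 0.981 * 0.953 * 0.967
= 0.904


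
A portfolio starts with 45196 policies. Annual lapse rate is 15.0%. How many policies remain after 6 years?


remaining = initial * (1 - lapse)^years
= 45196 * (1 - 0.15)^6
= 45196 * 0.37715
= 17045.6495


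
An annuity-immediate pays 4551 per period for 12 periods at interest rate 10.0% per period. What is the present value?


PV = PMT * (1 - (1+i)^(-n)) / i
= 4551 * (1 - (1+0.1)^(-12)) / 0.1
= 4551 * (1 - 0.318631) / 0.1
= 4551 * 6.813692
= 31009.1115


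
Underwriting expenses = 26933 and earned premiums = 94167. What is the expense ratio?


Expense ratio = expenses / premiums
= 26933 / 94167
= 0.286


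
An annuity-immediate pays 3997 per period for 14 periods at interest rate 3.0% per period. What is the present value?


PV = PMT * (1 - (1+i)^(-n)) / i
= 3997 * (1 - (1+0.03)^(-14)) / 0.03
= 3997 * (1 - 0.661118) / 0.03
= 3997 * 11.296073
= 45150.4043


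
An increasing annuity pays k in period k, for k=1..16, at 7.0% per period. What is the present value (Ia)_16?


(Ia)_n = sum_{k=1}^{n} k * v^k, v = 1/(1+i)
v = 0.934579
Sum computed term by term:
(Ia)_16 = 66.9737


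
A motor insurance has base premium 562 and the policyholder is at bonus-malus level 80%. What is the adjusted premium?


adjusted = base * BM_level / 100
= 562 * 80 / 100
= 562 * 0.8
= 449.6


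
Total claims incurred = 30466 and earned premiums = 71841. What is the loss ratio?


Loss ratio = claims / premiums
= 30466 / 71841
= 0.4241


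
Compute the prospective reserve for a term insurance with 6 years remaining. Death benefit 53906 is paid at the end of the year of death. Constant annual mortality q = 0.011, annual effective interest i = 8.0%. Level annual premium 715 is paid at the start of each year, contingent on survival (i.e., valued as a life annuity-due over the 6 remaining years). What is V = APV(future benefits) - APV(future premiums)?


v = 1/(1+i) = 0.925926
APV(future benefits) per unit = sum_{k=0}^{5} k_p_x * q * v^(k+1) = 0.049596
APV(future benefits) = 53906 * 0.049596 = 2673.5237
Life annuity-due factor ä_{x:6} = sum_{k=0}^{5} k_p_x * v^k = 4.869429
APV(future premiums) = 715 * 4.869429 = 3481.6415
V = 2673.5237 - 3481.6415
= -808.1177


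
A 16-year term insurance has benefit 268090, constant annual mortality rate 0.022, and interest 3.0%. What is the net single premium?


NSP = benefit * sum_{k=0}^{n-1} k_p_x * q * v^(k+1)
With constant q=0.022, v=0.970874
Sum = 0.238386
NSP = 268090 * 0.238386
= 63908.9179


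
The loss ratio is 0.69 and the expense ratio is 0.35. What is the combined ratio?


Combined ratio = loss ratio + expense ratio
= 0.69 + 0.35
= 1.04


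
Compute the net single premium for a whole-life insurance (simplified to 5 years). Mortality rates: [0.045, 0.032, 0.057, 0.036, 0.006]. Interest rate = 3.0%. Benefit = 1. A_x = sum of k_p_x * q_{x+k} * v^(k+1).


v = 0.970874
Year 0: k_p_x=1.0, q=0.045, term=0.043689
Year 1: k_p_x=0.955, q=0.032, term=0.028806
Year 2: k_p_x=0.92444, q=0.057, term=0.048222
Year 3: k_p_x=0.871747, q=0.036, term=0.027883
Year 4: k_p_x=0.840364, q=0.006, term=0.004349
A_x = 0.1529


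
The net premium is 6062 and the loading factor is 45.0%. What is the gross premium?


Gross = net * (1 + loading)
= 6062 * (1 + 0.45)
= 6062 * 1.45
= 8789.9


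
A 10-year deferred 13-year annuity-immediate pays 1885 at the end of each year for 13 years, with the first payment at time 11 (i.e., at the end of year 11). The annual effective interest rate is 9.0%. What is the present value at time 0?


PV at time 10 of the 13-year annuity-immediate:
a_n = 1885 * (1-(1+0.09)^(-13))/0.09 = 14112.8139
Discount back 10 years to time 0:
PV = 14112.8139 * (1+0.09)^(-10)
= 14112.8139 * 0.422411
= 5961.4051


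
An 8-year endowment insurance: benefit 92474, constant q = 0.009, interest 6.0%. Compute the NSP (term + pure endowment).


Term component = 5022.1062
Pure endowment = 8_p_x * v^8 * benefit = 0.930228 * 0.627412 * 92474 = 53971.1855
NSP = 58993.2917


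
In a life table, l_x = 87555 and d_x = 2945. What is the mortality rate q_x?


q_x = d_x / l_x
= 2945 / 87555
= 0.0336


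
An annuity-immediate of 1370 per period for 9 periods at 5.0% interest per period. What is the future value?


FV = PMT * ((1+i)^n - 1) / i
= 1370 * ((1.05)^9 - 1) / 0.05
= 1370 * (1.551328 - 1) / 0.05
= 15106.3931


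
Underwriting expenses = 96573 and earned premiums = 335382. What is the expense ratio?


Expense ratio = expenses / premiums
= 96573 / 335382
= 0.2879


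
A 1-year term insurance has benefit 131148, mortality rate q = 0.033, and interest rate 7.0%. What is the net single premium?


NSP = benefit * q * v
v = 1/(1+i) = 0.934579
NSP = 131148 * 0.033 * 0.934579
= 4044.7514


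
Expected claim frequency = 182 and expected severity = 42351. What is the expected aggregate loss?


E[S] = E[N] * E[X]
= 182 * 42351
= 7.7079e+06


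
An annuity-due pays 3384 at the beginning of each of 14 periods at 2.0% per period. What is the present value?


PV_due = PMT * (1-(1+i)^(-n))/i * (1+i)
PV_immediate = 40967.5458
PV_due = 40967.5458 * 1.02
= 41786.8968


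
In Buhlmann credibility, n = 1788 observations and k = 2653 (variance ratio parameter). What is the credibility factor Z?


Z = n / (n + k)
= 1788 / (1788 + 2653)
= 1788 / 4441
= 0.4026


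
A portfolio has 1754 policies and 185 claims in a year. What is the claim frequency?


frequency = claims / policies
= 185 / 1754
= 0.1055


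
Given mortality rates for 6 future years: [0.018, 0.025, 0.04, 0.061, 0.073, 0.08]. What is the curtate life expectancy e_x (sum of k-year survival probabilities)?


e_x = sum_{k=1}^{n} k_p_x
k_p_x values:
  1_p_x = 0.982
  2_p_x = 0.95745
  3_p_x = 0.919152
  4_p_x = 0.863084
  5_p_x = 0.800079
  6_p_x = 0.736072
e_x = 5.2578


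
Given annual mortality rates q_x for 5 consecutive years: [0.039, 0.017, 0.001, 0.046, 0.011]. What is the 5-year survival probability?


p_k = 1 - q_k for each year
Survival = product of (1 - q_k)
= 0.961 * 0.983 * 0.999 * 0.954 * 0.989
= 0.8904
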